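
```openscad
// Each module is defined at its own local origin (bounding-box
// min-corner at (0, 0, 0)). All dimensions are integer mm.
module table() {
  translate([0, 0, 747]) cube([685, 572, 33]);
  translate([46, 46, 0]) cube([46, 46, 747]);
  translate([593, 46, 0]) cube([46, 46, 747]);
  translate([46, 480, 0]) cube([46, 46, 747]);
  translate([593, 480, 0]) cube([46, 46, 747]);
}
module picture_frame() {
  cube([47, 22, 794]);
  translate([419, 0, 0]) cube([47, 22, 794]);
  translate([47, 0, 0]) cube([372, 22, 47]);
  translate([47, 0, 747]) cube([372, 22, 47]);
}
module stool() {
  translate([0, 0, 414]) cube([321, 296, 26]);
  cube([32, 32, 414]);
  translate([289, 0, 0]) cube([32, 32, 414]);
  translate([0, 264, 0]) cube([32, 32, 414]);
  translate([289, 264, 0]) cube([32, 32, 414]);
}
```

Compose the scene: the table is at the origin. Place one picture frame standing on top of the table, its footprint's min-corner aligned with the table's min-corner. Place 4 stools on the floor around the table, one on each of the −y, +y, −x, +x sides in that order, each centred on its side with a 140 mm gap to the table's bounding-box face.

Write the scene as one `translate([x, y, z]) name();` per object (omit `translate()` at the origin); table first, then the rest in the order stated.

table();
translate([0, 0, 780]) picture_frame();
translate([182, -436, 0]) stool();
translate([182, 712, 0]) stool();
translate([-461, 138, 0]) stool();
translate([825, 138, 0]) stool();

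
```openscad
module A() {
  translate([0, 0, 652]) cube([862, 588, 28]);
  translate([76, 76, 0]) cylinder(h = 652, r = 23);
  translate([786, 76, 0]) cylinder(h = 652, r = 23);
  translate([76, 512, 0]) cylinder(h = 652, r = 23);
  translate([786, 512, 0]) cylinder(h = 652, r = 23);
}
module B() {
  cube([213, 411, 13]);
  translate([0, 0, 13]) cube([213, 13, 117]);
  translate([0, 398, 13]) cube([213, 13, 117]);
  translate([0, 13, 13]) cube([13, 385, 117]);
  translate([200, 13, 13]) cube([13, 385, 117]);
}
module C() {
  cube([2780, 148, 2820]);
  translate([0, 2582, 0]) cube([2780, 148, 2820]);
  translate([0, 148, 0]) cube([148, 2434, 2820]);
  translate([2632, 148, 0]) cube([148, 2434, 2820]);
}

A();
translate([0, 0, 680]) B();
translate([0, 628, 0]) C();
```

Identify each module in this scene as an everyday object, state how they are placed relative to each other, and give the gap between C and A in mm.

The house frame's nearest face is 40 mm from the table's +y face.

A is a table. B is an open box. C is a house frame. The open box is on top of the table. The house frame is on the floor beside the table on its +y side. The gap between the house frame and the table is 40 mm.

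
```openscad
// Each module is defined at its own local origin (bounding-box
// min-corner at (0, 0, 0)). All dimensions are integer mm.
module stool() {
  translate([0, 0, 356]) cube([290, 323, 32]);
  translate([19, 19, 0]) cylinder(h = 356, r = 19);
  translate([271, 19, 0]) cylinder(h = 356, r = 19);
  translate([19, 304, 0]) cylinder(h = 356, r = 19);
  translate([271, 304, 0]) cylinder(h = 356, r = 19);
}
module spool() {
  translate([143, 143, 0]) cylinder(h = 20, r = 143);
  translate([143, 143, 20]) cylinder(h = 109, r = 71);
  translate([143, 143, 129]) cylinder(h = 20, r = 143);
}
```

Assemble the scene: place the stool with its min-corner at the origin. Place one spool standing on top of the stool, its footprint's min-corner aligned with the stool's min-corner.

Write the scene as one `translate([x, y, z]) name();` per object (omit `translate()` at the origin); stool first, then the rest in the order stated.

stool();
translate([0, 0, 388]) spool();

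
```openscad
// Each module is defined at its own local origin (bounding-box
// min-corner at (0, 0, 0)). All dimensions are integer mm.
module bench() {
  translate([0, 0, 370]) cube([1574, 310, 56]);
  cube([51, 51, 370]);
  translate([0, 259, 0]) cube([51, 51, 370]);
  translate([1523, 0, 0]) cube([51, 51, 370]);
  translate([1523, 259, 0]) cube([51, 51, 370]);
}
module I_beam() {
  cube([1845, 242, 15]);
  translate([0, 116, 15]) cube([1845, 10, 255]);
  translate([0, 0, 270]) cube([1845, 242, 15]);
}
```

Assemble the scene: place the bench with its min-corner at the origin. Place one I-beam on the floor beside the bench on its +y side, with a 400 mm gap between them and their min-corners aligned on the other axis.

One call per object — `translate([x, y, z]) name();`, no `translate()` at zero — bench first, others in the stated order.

bench();
translate([0, 710, 0]) I_beam();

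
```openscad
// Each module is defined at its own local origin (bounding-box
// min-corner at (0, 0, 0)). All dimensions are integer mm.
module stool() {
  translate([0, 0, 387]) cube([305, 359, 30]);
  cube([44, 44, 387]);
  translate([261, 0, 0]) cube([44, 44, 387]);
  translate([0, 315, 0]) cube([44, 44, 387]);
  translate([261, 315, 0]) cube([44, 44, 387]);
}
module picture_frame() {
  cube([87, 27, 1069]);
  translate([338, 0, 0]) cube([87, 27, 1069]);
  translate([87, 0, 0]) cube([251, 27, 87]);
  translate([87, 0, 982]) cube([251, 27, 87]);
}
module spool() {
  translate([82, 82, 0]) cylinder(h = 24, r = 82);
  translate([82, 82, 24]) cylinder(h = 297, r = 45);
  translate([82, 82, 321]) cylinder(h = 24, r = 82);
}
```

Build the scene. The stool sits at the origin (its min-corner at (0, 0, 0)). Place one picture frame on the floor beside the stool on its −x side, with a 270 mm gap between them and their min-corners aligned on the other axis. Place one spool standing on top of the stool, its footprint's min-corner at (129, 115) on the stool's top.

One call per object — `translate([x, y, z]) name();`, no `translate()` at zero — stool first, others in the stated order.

stool();
translate([-695, 0, 0]) picture_frame();
translate([129, 115, 417]) spool();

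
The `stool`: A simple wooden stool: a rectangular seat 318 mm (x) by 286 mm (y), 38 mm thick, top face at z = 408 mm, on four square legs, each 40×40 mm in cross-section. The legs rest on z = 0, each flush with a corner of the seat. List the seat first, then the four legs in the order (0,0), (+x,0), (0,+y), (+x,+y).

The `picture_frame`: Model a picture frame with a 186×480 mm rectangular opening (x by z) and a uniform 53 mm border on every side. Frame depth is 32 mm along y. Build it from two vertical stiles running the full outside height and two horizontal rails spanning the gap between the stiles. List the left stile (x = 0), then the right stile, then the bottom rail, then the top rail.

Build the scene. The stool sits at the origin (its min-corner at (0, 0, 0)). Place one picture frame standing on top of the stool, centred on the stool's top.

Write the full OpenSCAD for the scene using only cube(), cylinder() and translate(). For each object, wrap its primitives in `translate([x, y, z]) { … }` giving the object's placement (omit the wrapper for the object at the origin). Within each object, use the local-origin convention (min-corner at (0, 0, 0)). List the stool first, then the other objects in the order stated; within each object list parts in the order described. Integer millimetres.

translate([0, 0, 370]) cube([318, 286, 38]);
cube([40, 40, 370]);
translate([278, 0, 0]) cube([40, 40, 370]);
translate([0, 246, 0]) cube([40, 40, 370]);
translate([278, 246, 0]) cube([40, 40, 370]);
translate([13, 127, 408]) {
  cube([53, 32, 586]);
  translate([239, 0, 0]) cube([53, 32, 586]);
  translate([53, 0, 0]) cube([186, 32, 53]);
  translate([53, 0, 533]) cube([186, 32, 53]);
}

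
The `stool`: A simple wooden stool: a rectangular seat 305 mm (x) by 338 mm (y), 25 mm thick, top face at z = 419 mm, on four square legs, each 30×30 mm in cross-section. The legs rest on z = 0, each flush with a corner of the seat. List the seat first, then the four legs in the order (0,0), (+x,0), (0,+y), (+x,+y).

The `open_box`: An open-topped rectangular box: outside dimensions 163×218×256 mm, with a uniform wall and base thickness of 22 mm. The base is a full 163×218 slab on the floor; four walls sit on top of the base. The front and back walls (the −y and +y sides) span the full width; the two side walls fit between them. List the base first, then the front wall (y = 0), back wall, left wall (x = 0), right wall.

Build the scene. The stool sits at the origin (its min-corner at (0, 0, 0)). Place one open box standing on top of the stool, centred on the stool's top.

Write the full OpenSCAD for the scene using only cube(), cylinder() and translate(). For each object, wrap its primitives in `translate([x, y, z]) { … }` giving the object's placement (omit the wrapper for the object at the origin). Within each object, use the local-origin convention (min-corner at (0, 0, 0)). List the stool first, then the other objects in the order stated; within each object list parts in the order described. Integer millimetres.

translate([0, 0, 394]) cube([305, 338, 25]);
cube([30, 30, 394]);
translate([275, 0, 0]) cube([30, 30, 394]);
translate([0, 308, 0]) cube([30, 30, 394]);
translate([275, 308, 0]) cube([30, 30, 394]);
translate([71, 60, 419]) {
  cube([163, 218, 22]);
  translate([0, 0, 22]) cube([163, 22, 234]);
  translate([0, 196, 22]) cube([163, 22, 234]);
  translate([0, 22, 22]) cube([22, 174, 234]);
  translate([141, 22, 22]) cube([22, 174, 234]);
}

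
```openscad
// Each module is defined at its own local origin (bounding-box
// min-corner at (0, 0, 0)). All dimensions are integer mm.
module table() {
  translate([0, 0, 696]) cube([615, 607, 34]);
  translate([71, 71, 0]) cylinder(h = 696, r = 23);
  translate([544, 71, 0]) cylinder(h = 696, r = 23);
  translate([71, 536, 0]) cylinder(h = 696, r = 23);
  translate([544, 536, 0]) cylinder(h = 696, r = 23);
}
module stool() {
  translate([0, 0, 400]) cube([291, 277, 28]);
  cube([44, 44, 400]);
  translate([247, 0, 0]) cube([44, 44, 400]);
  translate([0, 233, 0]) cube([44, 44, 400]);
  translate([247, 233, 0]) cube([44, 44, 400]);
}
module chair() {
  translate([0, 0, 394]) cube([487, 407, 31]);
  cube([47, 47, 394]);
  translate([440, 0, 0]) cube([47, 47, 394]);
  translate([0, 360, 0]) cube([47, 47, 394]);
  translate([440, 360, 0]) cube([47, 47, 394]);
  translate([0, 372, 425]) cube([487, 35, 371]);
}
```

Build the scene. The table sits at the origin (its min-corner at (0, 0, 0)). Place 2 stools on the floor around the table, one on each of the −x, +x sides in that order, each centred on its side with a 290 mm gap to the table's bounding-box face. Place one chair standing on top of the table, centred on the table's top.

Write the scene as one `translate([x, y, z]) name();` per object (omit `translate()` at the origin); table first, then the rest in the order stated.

table();
translate([-581, 165, 0]) stool();
translate([905, 165, 0]) stool();
translate([64, 100, 730]) chair();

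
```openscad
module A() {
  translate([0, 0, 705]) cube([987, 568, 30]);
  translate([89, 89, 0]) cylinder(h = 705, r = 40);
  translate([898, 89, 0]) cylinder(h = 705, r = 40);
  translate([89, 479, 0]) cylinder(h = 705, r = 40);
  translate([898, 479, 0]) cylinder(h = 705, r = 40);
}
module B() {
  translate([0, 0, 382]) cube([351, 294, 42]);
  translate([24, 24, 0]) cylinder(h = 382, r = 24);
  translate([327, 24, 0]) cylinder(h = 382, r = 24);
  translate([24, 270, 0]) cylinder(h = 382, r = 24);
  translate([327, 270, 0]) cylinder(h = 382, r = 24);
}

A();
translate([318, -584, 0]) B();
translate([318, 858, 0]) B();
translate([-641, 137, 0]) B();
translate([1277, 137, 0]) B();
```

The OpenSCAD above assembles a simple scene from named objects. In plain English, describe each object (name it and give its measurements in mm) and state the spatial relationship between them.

A is a table with a 987×568 mm rectangular top, 30 mm thick, top surface at z = 735 mm, supported by four round legs of 80 mm diameter, each leg's bounding box inset 49 mm from the nearest pair of top edges, running from the floor.

B is a simple wooden stool: a rectangular seat 351 mm (x) by 294 mm (y), 42 mm thick, top face at z = 424 mm, on four round legs, each 48 mm in diameter. The legs rest on z = 0, each leg's axis is inset half a diameter from the nearest pair of seat edges (so the leg's bounding box is flush with the corner).

Four stools sit around the table at the −y, +y, −x, +x sides.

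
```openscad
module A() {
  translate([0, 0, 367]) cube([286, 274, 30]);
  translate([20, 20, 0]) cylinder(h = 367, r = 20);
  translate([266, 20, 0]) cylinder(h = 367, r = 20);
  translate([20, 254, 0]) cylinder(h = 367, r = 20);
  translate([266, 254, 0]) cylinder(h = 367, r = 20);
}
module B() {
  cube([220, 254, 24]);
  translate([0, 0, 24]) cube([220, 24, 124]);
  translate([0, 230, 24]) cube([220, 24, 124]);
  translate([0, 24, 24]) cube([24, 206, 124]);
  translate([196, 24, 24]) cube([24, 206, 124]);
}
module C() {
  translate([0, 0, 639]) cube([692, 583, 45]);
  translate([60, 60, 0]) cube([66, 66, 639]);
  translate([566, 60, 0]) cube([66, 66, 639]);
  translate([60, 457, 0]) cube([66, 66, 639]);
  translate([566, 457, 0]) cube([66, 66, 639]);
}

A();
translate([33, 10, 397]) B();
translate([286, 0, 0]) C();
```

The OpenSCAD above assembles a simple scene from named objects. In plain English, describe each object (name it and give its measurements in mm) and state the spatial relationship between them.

A is a four-legged stool. The seat is a 286×274×30 mm slab whose top surface is at z = 397 mm; four round legs, each 40 mm in diameter, run from the floor (z = 0) to the underside of the seat, each leg's axis is inset half a diameter from the nearest pair of seat edges (so the leg's bounding box is flush with the corner).

B is an open-topped rectangular box: outside dimensions 220×254×148 mm, with a uniform wall and base thickness of 24 mm. The base is a full 220×254 slab on the floor; four walls sit on top of the base. The front and back walls (the −y and +y sides) span the full width; the two side walls fit between them.

C is a rectangular dining table. The top is 692×583×45 mm with its upper surface at z = 684 mm. It stands on four 66×66 mm square legs, each inset 60 mm from the nearest pair of top edges, running from the floor to the underside of the top.

The open box is on top of the stool, centred. The table is against the stool's +x side, with their −y faces flush.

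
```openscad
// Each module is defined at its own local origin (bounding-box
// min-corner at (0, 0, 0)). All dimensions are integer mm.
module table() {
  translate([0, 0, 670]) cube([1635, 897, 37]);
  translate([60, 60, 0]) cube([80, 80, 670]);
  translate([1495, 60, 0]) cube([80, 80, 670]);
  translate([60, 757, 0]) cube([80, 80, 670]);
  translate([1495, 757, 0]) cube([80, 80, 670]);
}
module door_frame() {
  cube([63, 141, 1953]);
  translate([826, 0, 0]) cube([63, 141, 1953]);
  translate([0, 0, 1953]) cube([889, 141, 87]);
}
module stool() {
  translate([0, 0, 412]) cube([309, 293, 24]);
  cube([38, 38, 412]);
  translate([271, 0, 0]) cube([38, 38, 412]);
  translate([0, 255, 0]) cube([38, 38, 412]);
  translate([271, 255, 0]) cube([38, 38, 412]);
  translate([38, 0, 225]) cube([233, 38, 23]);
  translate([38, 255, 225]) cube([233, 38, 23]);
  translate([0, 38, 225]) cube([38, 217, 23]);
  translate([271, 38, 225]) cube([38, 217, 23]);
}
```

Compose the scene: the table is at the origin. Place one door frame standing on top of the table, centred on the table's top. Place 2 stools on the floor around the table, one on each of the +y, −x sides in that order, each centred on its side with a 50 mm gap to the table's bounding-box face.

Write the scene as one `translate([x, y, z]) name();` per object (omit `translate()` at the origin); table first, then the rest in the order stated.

table();
translate([373, 378, 707]) door_frame();
translate([663, 947, 0]) stool();
translate([-359, 302, 0]) stool();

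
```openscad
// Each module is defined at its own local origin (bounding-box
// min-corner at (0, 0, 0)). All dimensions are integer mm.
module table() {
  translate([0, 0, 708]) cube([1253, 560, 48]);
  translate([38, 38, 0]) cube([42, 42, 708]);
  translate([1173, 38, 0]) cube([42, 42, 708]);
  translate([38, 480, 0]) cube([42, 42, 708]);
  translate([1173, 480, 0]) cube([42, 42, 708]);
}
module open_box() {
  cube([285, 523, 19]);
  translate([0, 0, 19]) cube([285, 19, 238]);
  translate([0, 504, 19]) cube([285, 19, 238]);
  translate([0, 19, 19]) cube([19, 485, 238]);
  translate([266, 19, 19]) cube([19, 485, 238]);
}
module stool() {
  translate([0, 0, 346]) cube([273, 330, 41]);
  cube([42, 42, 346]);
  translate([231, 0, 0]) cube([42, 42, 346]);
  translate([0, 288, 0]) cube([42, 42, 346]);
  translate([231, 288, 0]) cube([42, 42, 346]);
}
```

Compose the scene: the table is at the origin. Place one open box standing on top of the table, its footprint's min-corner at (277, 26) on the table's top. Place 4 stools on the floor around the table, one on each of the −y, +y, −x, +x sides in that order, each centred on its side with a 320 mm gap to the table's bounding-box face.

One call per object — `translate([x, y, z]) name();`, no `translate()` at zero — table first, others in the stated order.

table();
translate([277, 26, 756]) open_box();
translate([490, -650, 0]) stool();
translate([490, 880, 0]) stool();
translate([-593, 115, 0]) stool();
translate([1573, 115, 0]) stool();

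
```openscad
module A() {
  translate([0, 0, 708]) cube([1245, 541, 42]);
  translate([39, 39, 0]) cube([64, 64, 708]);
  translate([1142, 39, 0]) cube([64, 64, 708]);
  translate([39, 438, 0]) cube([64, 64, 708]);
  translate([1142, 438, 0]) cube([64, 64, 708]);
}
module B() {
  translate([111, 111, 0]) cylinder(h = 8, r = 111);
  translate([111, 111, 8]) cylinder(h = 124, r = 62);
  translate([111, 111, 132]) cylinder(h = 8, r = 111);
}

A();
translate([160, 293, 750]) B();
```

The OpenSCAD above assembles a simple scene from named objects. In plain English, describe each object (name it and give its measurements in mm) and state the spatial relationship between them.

A is a table with a 1245×541 mm rectangular top, 42 mm thick, top surface at z = 750 mm, supported by four 64×64 mm square legs, each inset 39 mm from the nearest pair of top edges, running from the floor.

B is a spool: two coaxial disc flanges of radius 111 mm and thickness 8 mm, joined by a core cylinder of radius 62 mm and height 124 mm. The lower flange rests on z = 0 and the three cylinders share a vertical axis.

The spool is on top of the table.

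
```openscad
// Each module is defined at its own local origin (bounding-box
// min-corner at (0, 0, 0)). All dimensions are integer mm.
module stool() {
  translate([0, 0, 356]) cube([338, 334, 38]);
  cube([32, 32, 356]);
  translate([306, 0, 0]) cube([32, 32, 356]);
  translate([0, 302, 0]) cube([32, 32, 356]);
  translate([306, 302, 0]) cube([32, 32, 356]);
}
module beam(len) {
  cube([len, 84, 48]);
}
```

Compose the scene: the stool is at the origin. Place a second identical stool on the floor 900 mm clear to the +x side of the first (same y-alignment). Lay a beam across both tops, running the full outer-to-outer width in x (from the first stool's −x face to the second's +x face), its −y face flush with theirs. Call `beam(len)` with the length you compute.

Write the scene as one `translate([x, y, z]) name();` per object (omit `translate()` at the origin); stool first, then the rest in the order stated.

stool();
translate([1238, 0, 0]) stool();
translate([0, 0, 394]) beam(1576);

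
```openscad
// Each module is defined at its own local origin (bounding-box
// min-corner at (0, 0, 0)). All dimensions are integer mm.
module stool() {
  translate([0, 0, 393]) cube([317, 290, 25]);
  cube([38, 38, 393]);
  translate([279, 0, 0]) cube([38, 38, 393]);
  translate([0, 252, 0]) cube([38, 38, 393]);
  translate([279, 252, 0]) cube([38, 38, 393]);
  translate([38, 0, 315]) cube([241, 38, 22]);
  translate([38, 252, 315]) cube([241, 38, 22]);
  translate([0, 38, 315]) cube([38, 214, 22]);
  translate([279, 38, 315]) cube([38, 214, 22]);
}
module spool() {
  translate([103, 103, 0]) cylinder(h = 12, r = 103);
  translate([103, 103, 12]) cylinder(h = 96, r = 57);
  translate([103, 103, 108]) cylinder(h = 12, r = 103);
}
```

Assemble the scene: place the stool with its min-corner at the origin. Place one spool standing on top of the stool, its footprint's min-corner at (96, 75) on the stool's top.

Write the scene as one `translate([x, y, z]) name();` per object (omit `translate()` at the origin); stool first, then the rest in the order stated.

stool();
translate([96, 75, 418]) spool();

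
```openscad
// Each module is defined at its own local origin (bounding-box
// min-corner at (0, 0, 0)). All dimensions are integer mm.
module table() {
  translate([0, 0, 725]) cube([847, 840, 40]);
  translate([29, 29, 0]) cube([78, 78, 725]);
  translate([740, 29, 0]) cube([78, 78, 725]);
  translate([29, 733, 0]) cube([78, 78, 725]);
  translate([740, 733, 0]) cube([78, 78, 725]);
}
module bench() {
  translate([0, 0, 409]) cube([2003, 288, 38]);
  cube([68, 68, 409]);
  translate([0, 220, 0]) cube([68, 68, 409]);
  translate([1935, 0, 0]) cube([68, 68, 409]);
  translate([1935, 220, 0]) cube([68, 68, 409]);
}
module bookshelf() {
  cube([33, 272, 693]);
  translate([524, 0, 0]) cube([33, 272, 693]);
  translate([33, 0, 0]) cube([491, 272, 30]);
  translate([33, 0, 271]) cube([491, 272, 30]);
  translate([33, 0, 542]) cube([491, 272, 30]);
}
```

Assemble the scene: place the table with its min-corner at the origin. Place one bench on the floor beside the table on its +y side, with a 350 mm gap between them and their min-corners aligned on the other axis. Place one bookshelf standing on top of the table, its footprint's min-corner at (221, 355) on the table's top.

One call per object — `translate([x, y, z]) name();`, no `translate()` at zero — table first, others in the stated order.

table();
translate([0, 1190, 0]) bench();
translate([221, 355, 765]) bookshelf();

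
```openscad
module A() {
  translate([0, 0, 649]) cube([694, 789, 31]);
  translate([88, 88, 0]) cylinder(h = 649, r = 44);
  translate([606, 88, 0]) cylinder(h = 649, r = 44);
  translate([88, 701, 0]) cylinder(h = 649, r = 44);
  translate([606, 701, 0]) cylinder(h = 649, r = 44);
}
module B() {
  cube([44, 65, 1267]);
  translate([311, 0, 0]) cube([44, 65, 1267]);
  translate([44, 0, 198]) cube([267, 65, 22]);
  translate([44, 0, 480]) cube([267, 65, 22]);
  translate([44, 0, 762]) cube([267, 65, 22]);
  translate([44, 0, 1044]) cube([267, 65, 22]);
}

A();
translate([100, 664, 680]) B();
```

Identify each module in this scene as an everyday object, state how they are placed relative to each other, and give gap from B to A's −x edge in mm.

A is a table. B is a ladder. The ladder is on top of the table. The gap from the ladder to the table's −x edge is 100 mm.

The ladder's min-x is at 100; the table's min-x is 0; gap = 100 mm.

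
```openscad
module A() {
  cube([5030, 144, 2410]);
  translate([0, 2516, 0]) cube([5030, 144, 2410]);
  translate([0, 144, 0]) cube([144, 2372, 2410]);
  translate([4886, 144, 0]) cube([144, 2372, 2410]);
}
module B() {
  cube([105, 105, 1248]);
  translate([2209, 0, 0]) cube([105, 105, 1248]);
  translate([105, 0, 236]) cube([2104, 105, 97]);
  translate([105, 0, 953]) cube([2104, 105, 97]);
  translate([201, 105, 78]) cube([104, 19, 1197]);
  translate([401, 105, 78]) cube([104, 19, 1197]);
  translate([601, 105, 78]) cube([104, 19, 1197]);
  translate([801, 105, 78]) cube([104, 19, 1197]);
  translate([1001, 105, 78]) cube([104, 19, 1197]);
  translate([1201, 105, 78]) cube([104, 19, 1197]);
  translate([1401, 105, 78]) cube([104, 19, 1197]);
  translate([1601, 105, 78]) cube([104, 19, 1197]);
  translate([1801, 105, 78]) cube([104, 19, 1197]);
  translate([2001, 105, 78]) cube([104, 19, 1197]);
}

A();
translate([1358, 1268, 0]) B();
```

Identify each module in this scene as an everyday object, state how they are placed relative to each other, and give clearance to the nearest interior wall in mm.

A is a house frame. B is a fence section. The fence section sits inside the house frame, centred. The clearance to the nearest interior wall is 1124 mm.

Clearances: x = 1214, y = 1124; minimum 1124 mm.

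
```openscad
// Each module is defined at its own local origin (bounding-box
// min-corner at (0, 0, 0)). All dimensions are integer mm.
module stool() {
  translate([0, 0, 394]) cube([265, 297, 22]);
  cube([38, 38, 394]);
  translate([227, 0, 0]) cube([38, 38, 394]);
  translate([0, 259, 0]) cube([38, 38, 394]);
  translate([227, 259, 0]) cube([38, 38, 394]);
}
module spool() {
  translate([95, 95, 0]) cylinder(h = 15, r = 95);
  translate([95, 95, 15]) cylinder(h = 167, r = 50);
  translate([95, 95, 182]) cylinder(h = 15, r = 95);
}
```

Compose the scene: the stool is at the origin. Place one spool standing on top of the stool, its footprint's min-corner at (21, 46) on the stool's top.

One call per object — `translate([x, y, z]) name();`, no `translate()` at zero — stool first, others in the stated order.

stool();
translate([21, 46, 416]) spool();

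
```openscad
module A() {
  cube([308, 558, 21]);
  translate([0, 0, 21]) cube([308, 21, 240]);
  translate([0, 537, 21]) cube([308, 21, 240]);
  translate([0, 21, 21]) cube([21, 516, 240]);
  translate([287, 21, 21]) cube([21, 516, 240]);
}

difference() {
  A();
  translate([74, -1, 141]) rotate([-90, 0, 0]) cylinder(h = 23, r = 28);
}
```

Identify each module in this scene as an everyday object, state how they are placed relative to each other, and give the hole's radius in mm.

The subtracted cylinder has r = 28 mm.

A is an open box. The open box has a circular hole through its front wall. The hole's radius is 28 mm.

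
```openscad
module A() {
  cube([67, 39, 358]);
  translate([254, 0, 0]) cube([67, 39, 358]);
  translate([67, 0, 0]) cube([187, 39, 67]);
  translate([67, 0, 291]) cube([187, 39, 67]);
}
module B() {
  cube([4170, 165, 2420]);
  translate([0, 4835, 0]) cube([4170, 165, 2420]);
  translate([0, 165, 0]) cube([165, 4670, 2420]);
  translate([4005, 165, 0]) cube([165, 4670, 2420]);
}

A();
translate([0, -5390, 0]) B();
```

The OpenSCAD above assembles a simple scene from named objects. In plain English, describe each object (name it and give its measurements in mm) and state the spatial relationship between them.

A is a picture frame with a 187×224 mm rectangular opening (x by z) and a uniform 67 mm border on every side. Frame depth is 39 mm along y. It is built from two vertical stiles running the full outside height and two horizontal rails spanning the gap between the stiles.

B is a box-shaped house frame (walls only): outside footprint 4170×5000 mm, wall height 2420 mm, wall thickness 165 mm. The two y-facing walls run the full x-width; the two x-facing walls fit between the inner faces of the y-facing walls.

The house frame is on the floor beside the picture frame on its −y side.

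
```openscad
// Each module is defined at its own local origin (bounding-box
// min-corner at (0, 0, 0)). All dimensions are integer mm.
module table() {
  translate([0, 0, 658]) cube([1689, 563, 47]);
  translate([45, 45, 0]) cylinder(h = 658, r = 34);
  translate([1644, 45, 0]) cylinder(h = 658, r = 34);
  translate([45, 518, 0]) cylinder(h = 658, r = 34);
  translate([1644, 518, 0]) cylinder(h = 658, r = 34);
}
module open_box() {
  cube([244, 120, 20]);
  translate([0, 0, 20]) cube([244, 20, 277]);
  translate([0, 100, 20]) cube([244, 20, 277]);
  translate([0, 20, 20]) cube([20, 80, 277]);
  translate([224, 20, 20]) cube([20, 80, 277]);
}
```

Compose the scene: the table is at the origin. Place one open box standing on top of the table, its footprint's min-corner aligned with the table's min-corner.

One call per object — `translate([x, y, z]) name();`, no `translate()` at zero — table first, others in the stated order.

table();
translate([0, 0, 705]) open_box();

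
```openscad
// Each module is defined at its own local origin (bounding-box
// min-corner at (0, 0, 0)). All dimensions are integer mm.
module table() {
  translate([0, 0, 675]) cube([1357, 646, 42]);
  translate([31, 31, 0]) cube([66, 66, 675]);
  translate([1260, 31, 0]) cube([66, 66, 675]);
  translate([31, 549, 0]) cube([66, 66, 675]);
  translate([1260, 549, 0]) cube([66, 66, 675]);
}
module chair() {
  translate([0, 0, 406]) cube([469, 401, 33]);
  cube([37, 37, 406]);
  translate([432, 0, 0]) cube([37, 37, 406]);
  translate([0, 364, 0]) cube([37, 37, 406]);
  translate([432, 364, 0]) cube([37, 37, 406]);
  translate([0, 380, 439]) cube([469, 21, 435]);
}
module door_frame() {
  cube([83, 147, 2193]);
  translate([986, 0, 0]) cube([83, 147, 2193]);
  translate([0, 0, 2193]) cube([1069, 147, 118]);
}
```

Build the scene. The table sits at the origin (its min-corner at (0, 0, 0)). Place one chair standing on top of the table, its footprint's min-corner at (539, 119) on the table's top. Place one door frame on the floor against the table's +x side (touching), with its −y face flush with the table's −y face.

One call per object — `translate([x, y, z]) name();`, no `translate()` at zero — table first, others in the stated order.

table();
translate([539, 119, 717]) chair();
translate([1357, 0, 0]) door_frame();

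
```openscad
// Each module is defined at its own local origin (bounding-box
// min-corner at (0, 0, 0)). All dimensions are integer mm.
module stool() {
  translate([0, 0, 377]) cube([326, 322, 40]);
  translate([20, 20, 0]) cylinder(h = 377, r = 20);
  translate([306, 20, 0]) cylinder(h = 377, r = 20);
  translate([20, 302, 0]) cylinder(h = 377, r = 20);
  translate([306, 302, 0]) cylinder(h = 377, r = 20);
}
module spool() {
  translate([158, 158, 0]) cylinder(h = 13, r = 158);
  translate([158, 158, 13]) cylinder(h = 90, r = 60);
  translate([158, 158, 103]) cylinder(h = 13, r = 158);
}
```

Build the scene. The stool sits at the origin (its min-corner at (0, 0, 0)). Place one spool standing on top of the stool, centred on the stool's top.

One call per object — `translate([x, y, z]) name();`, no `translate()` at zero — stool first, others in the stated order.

stool();
translate([5, 3, 417]) spool();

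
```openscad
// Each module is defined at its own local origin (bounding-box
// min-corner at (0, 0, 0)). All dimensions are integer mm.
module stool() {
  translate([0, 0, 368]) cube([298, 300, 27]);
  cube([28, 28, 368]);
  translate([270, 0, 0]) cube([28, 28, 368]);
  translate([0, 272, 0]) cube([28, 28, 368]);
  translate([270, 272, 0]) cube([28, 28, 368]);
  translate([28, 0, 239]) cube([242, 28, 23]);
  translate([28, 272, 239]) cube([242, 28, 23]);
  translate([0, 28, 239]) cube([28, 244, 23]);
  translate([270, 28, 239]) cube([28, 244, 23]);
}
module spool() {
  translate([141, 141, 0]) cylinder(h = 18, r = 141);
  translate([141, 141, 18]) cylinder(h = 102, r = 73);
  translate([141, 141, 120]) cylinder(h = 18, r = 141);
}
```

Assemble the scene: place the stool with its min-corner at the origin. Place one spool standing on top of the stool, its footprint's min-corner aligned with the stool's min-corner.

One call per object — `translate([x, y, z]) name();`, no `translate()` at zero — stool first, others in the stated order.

stool();
translate([0, 0, 395]) spool();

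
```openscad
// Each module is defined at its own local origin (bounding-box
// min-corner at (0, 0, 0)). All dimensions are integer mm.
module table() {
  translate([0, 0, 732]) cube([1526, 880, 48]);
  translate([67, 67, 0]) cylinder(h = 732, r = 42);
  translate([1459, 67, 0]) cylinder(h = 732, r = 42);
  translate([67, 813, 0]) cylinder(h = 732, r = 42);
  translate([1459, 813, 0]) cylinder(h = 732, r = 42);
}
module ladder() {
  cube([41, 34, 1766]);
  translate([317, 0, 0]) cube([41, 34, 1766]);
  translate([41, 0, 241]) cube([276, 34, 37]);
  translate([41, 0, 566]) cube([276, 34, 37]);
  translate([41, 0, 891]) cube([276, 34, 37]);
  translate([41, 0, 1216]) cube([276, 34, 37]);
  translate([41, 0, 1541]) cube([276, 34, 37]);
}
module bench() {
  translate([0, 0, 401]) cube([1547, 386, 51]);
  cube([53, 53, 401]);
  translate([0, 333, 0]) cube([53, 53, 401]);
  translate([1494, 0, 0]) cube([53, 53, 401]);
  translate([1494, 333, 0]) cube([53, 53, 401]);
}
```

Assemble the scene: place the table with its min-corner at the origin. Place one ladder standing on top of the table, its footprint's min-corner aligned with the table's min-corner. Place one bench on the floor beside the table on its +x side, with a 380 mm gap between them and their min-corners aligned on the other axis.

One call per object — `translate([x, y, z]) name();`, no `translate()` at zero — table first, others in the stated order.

table();
translate([0, 0, 780]) ladder();
translate([1906, 0, 0]) bench();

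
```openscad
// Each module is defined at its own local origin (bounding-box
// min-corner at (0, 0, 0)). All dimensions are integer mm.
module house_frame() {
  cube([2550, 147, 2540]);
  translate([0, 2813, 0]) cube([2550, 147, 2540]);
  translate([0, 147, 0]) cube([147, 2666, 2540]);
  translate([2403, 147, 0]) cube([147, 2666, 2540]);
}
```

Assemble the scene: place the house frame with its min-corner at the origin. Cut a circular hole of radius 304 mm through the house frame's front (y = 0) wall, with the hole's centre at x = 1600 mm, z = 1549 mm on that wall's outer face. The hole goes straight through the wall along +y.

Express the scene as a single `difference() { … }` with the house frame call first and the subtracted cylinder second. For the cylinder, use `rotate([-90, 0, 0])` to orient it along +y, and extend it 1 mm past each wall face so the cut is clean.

difference() {
  house_frame();
  translate([1600, -1, 1549]) rotate([-90, 0, 0]) cylinder(h = 149, r = 304);
}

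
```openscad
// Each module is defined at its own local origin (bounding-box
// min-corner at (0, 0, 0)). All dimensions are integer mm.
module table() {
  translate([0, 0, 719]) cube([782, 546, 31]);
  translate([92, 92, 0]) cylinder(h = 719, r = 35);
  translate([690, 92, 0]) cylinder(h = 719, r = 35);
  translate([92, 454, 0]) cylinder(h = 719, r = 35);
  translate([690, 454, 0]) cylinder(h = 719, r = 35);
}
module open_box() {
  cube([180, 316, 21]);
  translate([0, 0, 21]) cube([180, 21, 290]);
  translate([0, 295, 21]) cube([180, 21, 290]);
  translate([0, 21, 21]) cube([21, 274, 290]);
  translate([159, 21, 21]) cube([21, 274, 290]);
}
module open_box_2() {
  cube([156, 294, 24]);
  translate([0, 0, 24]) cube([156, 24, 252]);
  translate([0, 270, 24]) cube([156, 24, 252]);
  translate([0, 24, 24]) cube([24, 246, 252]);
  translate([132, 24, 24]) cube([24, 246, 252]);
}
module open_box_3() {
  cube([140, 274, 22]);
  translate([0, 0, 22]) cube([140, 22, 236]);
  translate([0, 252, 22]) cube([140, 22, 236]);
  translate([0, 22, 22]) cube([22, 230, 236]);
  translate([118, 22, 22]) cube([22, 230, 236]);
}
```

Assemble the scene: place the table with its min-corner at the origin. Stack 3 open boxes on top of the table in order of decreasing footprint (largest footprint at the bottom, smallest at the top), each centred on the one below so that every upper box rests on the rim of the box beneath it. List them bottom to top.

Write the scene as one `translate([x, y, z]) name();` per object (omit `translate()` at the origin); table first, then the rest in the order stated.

table();
translate([301, 115, 750]) open_box();
translate([313, 126, 1061]) open_box_2();
translate([321, 136, 1337]) open_box_3();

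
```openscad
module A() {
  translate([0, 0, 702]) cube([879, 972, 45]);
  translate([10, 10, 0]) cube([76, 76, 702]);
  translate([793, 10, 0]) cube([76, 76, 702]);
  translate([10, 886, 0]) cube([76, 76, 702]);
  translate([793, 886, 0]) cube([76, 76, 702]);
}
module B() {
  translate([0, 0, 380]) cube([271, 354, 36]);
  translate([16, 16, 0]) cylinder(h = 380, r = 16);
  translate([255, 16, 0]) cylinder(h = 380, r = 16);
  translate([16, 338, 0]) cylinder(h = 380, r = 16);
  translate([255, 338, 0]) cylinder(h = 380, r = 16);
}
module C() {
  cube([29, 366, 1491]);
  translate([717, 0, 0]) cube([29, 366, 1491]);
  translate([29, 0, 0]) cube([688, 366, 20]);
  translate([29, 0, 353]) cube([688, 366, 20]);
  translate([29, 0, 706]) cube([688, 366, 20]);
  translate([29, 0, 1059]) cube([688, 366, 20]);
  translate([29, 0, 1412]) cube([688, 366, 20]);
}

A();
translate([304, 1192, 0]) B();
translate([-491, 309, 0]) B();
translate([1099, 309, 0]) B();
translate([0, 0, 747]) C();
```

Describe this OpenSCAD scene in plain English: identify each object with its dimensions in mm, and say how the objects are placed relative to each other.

A is a rectangular dining table. The top is 879×972×45 mm with its upper surface at z = 747 mm. It stands on four 76×76 mm square legs, each inset 10 mm from the nearest pair of top edges, running from the floor to the underside of the top.

B is a simple wooden stool: a rectangular seat 271 mm (x) by 354 mm (y), 36 mm thick, top face at z = 416 mm, on four round legs, each 32 mm in diameter. The legs rest on z = 0, each leg's axis is inset half a diameter from the nearest pair of seat edges (so the leg's bounding box is flush with the corner).

C is an open bookshelf. Two side panels, each 29 mm thick, 366 mm deep and 1491 mm tall, stand 746 mm apart (outside-to-outside). Between them sit 5 shelves, each 20 mm thick and 366 mm deep, spanning the full gap between the sides. The bottom shelf rests on the floor (its underside at z = 0) and the clear gap between one shelf's top and the next shelf's underside is 333 mm.

Three stools sit around the table at the +y, −x, +x sides. The bookshelf is on top of the table.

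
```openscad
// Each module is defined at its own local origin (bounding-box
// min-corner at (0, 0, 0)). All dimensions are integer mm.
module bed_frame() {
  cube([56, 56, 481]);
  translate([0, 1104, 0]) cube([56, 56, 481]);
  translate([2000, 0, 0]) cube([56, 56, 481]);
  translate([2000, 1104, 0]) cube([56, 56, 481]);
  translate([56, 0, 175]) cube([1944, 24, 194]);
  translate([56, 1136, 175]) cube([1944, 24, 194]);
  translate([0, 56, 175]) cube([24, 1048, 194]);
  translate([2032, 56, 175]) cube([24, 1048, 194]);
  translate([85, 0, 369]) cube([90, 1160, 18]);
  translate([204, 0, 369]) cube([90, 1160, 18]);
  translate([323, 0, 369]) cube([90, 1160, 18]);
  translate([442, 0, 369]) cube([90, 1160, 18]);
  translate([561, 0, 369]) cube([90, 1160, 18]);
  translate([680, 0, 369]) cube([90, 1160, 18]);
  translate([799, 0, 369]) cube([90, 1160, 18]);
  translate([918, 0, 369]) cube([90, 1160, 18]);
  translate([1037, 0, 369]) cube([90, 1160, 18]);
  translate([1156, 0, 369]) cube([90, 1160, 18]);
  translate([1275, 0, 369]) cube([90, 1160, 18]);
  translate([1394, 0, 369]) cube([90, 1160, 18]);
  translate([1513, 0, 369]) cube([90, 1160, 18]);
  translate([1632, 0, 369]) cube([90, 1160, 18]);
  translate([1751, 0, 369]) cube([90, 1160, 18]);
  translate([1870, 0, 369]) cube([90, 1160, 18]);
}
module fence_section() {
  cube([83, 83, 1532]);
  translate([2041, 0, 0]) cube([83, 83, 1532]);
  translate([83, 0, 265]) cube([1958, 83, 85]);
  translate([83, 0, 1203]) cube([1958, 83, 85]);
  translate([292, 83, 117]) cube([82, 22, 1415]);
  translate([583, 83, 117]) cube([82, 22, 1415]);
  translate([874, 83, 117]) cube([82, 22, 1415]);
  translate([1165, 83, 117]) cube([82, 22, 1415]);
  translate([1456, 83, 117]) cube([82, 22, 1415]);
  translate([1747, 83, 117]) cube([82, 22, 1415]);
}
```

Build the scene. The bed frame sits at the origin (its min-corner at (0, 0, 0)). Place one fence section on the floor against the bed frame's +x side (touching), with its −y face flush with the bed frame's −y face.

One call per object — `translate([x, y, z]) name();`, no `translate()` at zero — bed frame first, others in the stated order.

bed_frame();
translate([2056, 0, 0]) fence_section();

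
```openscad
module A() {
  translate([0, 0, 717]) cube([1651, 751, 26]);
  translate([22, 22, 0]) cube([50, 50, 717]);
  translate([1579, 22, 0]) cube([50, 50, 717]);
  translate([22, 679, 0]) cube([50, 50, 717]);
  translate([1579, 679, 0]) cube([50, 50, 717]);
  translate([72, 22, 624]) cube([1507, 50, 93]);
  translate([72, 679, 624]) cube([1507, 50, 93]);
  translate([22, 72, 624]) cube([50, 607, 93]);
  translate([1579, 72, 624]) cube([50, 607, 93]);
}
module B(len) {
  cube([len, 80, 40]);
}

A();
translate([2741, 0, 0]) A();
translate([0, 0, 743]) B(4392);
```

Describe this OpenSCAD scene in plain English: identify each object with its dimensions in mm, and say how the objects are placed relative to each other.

A is a table: top 1651 mm (x) × 751 mm (y), 26 mm thick, upper face at z = 743 mm, on four 50×50 mm square legs, each inset 22 mm from the nearest pair of top edges, running from z = 0 to the bottom of the top. Four apron rails, 50 mm thick and 93 mm tall, run between adjacent legs with their top edges flush with the underside of the top and their outer faces flush with the legs' outer faces.

B is a rectangular beam 4392 mm long (x), 80 mm deep (y), 40 mm thick (z).

The beam spans the tops of two tables placed 1090 mm apart, resting at z = 743 mm.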